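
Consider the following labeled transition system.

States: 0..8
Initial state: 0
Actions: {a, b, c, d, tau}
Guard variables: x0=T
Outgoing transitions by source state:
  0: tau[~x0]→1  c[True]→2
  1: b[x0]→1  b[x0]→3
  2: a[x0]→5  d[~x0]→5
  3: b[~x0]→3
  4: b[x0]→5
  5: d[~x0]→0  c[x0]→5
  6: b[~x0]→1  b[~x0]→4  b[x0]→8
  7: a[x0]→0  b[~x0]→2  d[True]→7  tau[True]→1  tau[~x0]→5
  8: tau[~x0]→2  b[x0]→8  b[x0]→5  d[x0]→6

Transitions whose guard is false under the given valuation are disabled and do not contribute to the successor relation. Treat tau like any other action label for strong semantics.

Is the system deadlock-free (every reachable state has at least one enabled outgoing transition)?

R = {0,2,5}
  0: c→2  [1 exit(s)]
  2: a→5  [1 exit(s)]
  5: c→5  [1 exit(s)]

Answer: DEADLOCK-FREE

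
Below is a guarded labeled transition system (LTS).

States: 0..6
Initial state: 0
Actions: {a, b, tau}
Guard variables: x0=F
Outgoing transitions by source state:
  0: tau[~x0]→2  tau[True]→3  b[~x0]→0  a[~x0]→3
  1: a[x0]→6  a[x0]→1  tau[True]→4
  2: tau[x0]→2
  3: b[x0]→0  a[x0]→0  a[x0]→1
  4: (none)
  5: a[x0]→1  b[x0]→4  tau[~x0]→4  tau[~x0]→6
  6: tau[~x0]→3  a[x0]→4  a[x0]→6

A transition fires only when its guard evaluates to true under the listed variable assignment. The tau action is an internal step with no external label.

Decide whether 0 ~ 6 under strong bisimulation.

Answer: NOT BISIMILAR

Trace:
Compute ~ classes (split until stable):
  P[0] = {{0,1,2,3,4,5,6}}
  P[1] = {{0},{1,5,6},{2,3,4}}
  P[2] = {{0},{1,6},{2,3,4},{5}}
Fixed point at round 3; 4 class(es).
0∈{0}, 6∈{1,6}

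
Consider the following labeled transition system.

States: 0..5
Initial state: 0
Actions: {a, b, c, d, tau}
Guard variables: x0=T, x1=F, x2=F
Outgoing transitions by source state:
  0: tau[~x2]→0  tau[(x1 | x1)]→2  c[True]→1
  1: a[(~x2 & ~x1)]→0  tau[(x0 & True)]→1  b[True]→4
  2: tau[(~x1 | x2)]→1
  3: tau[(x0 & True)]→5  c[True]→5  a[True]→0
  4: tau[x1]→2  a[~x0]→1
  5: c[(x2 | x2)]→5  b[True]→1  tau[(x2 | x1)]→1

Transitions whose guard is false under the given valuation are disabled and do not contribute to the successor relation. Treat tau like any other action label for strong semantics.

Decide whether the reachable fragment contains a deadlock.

Answer: DEADLOCK at state 4

Working:
Reachable = {0,1,4}
  0: c→1  tau→0  [deg 2]
  1: a→0  b→4  tau→1  [deg 3]
  4: ∅  [no exit]
witness 4: c·b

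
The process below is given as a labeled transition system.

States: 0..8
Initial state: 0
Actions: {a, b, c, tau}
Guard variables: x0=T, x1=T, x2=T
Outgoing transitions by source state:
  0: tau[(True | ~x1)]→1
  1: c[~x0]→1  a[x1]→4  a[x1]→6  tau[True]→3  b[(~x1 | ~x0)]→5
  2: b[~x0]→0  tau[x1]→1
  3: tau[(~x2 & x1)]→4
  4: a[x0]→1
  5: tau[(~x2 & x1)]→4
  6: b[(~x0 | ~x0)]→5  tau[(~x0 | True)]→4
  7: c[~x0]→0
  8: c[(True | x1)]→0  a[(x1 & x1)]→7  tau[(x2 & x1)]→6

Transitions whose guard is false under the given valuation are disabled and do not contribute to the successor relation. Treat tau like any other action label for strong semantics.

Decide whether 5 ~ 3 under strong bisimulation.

Answer: BISIMILAR

Trace:
Refine partition for ~:
  round 0: {{0,1,2,3,4,5,6,7,8}}
  round 1: {{0,2,6},{1},{3,5,7},{4},{8}}
  round 2: {{0,2},{1},{3,5,7},{4},{6},{8}}
Fixed point at round 3; 6 class(es).
[5]={3,5,7}  [3]={3,5,7}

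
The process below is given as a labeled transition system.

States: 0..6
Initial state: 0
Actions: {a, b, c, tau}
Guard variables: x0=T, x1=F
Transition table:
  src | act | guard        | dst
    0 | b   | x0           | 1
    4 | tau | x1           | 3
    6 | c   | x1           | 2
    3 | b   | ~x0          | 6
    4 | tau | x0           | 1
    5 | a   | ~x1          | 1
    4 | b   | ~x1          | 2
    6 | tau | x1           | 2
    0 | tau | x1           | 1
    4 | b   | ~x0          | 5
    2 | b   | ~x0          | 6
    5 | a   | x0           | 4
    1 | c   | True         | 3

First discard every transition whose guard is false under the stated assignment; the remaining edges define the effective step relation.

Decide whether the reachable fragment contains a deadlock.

R = {0,1,3}
  0: b→1  [1 out]
  1: c→3  [1 out]
  3: ∅  [deadlock]
witness 3: b·c

Answer: DEADLOCK at state 3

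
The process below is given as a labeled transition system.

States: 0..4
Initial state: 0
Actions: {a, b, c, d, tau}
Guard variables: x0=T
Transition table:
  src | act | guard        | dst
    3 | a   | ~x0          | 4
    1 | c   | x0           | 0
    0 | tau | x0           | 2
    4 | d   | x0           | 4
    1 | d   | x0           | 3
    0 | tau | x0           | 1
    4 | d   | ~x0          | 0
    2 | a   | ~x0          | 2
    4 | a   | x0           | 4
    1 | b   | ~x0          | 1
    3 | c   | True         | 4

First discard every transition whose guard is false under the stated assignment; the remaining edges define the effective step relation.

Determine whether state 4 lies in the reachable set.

After dropping false guards: 7 live edges.
L0 = {0}
L1 = {1,2}  now seen {0,1,2}
L2 = {3}  now seen {0,1,2,3}
L3 = {4}  now seen {0,1,2,3,4}
Reach set: {0,1,2,3,4}
trace reaching 4: tau·d·c

Answer: REACHABLE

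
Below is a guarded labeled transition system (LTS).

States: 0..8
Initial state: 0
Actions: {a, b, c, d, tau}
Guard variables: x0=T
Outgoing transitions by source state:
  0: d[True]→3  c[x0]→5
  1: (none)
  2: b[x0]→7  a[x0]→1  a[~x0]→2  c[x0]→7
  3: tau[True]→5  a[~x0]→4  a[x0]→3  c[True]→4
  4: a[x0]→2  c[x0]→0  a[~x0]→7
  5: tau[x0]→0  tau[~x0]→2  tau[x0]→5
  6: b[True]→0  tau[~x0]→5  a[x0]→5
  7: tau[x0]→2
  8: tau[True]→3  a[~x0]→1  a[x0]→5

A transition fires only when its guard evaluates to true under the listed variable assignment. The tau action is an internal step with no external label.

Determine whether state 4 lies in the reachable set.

After dropping false guards: 17 live edges.
Layer 0: {0}
Layer 1: {3,5}  now seen {0,3,5}
Layer 2: {4}  now seen {0,3,4,5}
Layer 3: {2}  now seen {0,2,3,4,5}
Layer 4: {1,7}  now seen {0,1,2,3,4,5,7}
Reachable = {0,1,2,3,4,5,7}
trace reaching 4: d·c

Answer: REACHABLE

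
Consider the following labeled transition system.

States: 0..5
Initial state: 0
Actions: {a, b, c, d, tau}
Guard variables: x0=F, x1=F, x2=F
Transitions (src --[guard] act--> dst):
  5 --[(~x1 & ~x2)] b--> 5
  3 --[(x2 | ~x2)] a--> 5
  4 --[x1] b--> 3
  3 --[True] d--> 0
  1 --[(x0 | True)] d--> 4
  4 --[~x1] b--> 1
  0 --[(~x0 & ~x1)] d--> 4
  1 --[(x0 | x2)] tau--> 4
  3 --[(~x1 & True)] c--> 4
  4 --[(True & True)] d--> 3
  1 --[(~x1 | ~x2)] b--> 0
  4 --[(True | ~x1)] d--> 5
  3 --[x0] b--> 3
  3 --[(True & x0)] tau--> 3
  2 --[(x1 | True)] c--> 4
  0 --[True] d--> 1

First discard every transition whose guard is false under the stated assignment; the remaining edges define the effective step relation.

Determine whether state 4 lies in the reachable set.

Answer: REACHABLE

Analysis:
After dropping false guards: 12 live edges.
L0 = {0}
L1 = {1,4}  cumulative {0,1,4}
L2 = {3,5}  cumulative {0,1,3,4,5}
Reach set: {0,1,3,4,5}
witness 4: d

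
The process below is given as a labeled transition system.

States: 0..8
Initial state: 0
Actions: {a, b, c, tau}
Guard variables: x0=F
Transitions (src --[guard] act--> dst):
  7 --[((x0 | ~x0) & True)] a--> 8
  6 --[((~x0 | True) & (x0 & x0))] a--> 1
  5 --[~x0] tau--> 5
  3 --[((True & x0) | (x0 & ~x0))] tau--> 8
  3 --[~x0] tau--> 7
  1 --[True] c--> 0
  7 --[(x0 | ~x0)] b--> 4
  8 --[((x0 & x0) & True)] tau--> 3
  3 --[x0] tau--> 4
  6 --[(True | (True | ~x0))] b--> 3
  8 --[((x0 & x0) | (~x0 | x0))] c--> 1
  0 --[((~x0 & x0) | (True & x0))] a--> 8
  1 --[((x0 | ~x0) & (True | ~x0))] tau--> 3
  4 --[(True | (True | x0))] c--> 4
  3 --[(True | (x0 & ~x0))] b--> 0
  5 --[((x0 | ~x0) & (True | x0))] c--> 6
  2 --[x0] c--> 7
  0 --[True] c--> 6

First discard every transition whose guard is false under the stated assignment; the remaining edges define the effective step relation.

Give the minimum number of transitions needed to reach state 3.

Breadth-first toward 3:
  L0 = {0}
  L1 = {6}
  L2 = {3}
3 enters at depth 2; path c·b

Answer: 2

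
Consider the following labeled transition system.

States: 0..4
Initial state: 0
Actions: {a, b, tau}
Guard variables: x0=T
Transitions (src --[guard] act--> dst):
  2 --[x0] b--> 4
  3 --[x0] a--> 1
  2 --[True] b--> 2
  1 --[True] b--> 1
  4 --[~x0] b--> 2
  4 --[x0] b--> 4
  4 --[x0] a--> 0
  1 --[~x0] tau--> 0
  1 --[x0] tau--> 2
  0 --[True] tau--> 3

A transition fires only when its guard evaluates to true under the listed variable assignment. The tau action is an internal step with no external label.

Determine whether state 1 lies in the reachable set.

Answer: REACHABLE

Trace:
Guard filter leaves 8 enabled edge(s).
L0 = {0}
L1 = {3}  total {0,3}
L2 = {1}  total {0,1,3}
L3 = {2}  total {0,1,2,3}
L4 = {4}  total {0,1,2,3,4}
Reachable = {0,1,2,3,4}
trace reaching 1: tau·a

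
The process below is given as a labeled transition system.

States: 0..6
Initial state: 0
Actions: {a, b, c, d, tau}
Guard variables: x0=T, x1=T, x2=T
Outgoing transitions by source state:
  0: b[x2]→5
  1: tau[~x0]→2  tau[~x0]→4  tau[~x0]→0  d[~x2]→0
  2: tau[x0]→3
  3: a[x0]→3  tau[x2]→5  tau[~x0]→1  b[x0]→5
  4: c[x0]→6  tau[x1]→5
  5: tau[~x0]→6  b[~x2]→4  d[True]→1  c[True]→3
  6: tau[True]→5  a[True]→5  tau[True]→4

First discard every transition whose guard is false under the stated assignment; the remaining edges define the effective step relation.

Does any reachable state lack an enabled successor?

Answer: DEADLOCK at state 1

Working:
Reachable = {0,1,3,5}
  0: b→5  [deg 1]
  1: ∅  [deadlock]
  3: a→3  b→5  tau→5  [deg 3]
  5: c→3  d→1  [deg 2]
Path to 1: b·d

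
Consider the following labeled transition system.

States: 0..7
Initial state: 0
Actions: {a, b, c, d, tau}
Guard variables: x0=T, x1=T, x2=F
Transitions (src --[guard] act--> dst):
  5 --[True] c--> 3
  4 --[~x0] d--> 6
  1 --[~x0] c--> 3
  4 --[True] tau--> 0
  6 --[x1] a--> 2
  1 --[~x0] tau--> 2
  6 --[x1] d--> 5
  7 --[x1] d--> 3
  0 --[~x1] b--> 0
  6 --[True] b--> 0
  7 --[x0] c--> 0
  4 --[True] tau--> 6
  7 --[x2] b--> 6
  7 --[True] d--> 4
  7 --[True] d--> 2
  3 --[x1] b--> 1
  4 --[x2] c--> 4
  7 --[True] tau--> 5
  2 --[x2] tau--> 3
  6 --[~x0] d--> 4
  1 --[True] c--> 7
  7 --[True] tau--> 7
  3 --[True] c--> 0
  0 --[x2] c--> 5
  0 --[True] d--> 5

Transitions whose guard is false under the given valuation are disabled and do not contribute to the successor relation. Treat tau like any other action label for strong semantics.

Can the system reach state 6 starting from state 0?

16 transition(s) survive guard evaluation.
Layer 0: {0}
Layer 1: {5}  now seen {0,5}
Layer 2: {3}  now seen {0,3,5}
Layer 3: {1}  now seen {0,1,3,5}
Layer 4: {7}  now seen {0,1,3,5,7}
Layer 5: {2,4}  now seen {0,1,2,3,4,5,7}
Layer 6: {6}  now seen {0,1,2,3,4,5,6,7}
Reachable = {0,1,2,3,4,5,6,7}
Path to 6: d·c·b·c·d·tau

Answer: REACHABLE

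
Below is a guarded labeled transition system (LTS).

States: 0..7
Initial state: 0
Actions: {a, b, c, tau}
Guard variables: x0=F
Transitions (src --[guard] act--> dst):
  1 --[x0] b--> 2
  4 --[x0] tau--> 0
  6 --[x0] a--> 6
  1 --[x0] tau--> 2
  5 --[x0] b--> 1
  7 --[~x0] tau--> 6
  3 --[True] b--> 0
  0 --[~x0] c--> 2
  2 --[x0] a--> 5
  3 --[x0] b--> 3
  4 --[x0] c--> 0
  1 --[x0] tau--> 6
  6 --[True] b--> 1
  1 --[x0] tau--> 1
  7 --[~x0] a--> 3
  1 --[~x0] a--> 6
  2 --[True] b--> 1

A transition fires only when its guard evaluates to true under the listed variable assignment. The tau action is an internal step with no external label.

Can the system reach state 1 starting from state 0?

Answer: REACHABLE

Analysis:
After dropping false guards: 7 live edges.
L0 = {0}
L1 = {2}  now seen {0,2}
L2 = {1}  now seen {0,1,2}
L3 = {6}  now seen {0,1,2,6}
Reachable = {0,1,2,6}
Path to 1: c·b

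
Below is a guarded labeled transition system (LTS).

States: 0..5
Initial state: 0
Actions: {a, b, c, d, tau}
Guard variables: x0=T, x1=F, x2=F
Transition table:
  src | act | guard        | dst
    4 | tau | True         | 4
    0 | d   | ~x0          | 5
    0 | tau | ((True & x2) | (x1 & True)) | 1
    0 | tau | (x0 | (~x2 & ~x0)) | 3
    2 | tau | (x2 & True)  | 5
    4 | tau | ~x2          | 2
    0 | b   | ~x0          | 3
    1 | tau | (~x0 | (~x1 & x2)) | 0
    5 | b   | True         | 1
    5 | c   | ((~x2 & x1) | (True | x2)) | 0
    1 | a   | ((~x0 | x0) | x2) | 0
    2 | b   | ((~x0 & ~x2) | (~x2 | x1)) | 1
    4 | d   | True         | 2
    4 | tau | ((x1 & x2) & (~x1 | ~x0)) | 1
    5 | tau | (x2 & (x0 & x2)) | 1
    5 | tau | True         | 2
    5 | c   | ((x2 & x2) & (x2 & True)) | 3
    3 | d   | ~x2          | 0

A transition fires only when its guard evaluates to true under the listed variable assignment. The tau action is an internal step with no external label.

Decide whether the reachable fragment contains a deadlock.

R = {0,3}
  0: tau→3  [1 exit(s)]
  3: d→0  [1 exit(s)]

Answer: DEADLOCK-FREE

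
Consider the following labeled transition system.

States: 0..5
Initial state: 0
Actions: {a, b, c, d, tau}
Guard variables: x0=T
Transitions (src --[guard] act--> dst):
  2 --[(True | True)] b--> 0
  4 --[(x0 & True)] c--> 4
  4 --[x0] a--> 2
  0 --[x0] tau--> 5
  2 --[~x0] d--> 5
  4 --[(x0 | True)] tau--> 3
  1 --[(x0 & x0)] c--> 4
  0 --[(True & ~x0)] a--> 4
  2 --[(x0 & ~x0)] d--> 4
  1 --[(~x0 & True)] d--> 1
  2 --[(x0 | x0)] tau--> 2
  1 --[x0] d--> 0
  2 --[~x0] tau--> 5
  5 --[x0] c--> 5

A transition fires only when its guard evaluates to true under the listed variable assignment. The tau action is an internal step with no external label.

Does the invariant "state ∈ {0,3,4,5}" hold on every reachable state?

Allowed set {0,3,4,5}
Reachable = {0,5}
  0: ✓
  5: ✓

Answer: INVARIANT HOLDS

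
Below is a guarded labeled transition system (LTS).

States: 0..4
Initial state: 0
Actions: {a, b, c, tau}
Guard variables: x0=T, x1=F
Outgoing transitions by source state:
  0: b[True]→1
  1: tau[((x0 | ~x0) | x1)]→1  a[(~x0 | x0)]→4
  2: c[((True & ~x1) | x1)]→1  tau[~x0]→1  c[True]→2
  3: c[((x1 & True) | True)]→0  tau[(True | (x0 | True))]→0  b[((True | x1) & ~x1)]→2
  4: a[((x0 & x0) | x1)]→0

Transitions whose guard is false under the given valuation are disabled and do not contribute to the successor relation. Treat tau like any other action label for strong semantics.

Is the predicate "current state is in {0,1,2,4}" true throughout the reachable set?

Answer: INVARIANT HOLDS

Working:
Allowed set {0,1,2,4}
Reach set: {0,1,4}
  0: ✓
  1: ✓
  4: ✓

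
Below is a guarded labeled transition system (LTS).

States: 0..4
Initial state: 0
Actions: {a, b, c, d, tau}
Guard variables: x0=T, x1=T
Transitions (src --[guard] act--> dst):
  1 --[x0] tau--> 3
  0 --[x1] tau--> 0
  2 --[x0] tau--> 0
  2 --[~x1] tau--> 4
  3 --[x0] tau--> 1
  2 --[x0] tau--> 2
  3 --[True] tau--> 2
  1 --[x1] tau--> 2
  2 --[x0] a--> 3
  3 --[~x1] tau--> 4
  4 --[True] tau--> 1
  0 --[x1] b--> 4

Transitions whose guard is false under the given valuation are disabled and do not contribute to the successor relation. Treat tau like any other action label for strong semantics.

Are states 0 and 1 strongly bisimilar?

Answer: NOT BISIMILAR

Working:
Compute ~ classes (split until stable):
  round 0: {{0,1,2,3,4}}
  round 1: {{0},{1,3,4},{2}}
  round 2: {{0},{1,3},{2},{4}}
4 equivalence class(es) (converged in 3)
0∈{0}, 1∈{1,3}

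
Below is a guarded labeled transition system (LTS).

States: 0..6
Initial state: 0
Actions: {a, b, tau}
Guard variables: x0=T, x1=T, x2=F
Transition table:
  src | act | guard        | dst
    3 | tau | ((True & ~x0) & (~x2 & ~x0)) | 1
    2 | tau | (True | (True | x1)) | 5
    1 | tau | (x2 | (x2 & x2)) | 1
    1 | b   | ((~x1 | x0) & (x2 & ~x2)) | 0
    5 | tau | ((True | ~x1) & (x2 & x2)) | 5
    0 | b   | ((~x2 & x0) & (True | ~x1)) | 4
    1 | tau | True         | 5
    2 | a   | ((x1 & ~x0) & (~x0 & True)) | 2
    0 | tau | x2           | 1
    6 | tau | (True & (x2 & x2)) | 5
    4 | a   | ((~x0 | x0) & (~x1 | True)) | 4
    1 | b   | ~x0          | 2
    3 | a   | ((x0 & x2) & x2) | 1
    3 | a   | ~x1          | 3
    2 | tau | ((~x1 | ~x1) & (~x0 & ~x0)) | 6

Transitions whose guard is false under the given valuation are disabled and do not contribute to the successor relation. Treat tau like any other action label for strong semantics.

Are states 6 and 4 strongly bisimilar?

Refine partition for ~:
  round 0: {{0,1,2,3,4,5,6}}
  round 1: {{0},{1,2},{3,5,6},{4}}
stable after 2 split(s): 4 block(s)
[6]={3,5,6}  [4]={4}

Answer: NOT BISIMILAR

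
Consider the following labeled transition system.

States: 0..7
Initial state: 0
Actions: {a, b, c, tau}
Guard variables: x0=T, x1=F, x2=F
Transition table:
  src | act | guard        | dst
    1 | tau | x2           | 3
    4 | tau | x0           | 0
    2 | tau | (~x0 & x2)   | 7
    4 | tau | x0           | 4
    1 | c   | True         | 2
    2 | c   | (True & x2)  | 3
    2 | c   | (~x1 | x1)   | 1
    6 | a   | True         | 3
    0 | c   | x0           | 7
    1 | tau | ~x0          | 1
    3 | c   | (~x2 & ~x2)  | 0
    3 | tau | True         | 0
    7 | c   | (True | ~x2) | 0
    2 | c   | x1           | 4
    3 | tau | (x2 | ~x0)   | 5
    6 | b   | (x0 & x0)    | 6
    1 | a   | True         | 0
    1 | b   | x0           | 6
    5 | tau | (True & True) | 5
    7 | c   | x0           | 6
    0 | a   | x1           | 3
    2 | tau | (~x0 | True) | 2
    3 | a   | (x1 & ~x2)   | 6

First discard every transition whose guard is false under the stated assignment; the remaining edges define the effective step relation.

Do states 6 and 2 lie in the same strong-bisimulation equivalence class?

Refine partition for ~:
  π0 = {{0,1,2,3,4,5,6,7}}
  π1 = {{0,7},{1},{2,3},{4,5},{6}}
  π2 = {{0},{1},{2},{3},{4},{5},{6},{7}}
stable after 3 split(s): 8 block(s)
6∈{6}, 2∈{2}

Answer: NOT BISIMILAR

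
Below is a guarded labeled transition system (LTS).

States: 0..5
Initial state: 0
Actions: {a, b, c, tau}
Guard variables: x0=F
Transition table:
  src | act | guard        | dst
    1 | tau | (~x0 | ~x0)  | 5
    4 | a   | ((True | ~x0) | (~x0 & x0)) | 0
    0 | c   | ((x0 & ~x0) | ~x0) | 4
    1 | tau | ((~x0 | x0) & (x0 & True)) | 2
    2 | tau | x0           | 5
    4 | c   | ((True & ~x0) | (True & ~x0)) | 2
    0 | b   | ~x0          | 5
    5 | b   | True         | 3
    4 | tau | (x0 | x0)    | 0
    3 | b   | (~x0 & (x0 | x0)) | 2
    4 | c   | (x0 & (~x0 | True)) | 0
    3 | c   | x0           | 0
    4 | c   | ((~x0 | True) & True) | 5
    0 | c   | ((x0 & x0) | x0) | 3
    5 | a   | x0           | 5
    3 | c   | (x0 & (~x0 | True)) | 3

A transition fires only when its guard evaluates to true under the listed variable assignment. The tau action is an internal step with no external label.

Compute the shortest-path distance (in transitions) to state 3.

Layered search for 3:
  L0 = {0}
  L1 = {4,5}
  L2 = {2,3}
3 enters at depth 2; path b·b

Answer: 2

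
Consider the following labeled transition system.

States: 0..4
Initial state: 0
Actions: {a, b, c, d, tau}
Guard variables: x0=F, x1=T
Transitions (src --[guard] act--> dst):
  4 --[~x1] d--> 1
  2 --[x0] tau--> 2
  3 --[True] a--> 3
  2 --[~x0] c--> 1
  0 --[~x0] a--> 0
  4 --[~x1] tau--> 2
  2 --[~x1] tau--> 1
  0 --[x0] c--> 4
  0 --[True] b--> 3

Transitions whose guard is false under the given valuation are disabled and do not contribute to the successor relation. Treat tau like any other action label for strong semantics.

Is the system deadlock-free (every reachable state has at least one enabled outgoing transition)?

Reach set: {0,3}
  0: a→0  b→3  [2 exit(s)]
  3: a→3  [1 exit(s)]

Answer: DEADLOCK-FREE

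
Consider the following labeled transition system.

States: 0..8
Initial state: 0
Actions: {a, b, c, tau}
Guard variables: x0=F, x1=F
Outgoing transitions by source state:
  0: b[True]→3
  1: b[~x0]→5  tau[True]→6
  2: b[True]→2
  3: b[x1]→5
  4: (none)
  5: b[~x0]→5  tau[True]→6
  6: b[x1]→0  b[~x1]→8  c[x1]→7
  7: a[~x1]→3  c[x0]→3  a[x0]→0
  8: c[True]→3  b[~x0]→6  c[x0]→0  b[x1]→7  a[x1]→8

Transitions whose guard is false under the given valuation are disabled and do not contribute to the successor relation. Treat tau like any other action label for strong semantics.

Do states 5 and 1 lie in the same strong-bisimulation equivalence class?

Answer: BISIMILAR

Trace:
Refine partition for ~:
  π0 = {{0,1,2,3,4,5,6,7,8}}
  π1 = {{0,2,6},{1,5},{3,4},{7},{8}}
  π2 = {{0},{1,5},{2},{3,4},{6},{7},{8}}
7 equivalence class(es) (converged in 3)
[5]={1,5}  [1]={1,5}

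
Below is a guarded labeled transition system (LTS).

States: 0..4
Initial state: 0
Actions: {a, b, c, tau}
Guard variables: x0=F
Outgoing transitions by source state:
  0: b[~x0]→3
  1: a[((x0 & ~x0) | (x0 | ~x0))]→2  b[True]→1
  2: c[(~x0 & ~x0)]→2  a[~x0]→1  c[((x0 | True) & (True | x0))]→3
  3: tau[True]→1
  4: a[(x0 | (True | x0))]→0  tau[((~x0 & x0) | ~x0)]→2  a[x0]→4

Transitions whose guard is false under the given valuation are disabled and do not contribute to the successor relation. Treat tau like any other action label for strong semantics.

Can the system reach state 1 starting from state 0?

Answer: REACHABLE

Trace:
9 transition(s) survive guard evaluation.
L0 = {0}
L1 = {3}  cumulative {0,3}
L2 = {1}  cumulative {0,1,3}
L3 = {2}  cumulative {0,1,2,3}
Reach set: {0,1,2,3}
trace reaching 1: b·tau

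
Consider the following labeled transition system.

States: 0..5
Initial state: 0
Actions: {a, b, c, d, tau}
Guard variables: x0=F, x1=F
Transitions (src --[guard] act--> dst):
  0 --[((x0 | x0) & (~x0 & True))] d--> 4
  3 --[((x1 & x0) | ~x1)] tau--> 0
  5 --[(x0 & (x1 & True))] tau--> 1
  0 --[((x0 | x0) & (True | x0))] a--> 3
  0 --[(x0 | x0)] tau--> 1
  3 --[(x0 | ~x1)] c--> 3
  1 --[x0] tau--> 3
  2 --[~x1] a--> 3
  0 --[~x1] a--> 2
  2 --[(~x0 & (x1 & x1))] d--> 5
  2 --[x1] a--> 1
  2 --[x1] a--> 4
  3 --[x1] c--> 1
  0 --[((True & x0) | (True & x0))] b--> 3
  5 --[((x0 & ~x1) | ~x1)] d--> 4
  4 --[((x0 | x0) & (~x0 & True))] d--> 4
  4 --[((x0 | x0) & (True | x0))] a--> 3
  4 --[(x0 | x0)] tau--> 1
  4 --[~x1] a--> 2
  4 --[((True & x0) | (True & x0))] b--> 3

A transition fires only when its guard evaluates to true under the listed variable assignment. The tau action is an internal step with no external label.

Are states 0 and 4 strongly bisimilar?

Refine partition for ~:
  P[0] = {{0,1,2,3,4,5}}
  P[1] = {{0,2,4},{1},{3},{5}}
  P[2] = {{0,4},{1},{2},{3},{5}}
Fixed point at round 3; 5 class(es).
class of 0: {0,4}; class of 4: {0,4}

Answer: BISIMILAR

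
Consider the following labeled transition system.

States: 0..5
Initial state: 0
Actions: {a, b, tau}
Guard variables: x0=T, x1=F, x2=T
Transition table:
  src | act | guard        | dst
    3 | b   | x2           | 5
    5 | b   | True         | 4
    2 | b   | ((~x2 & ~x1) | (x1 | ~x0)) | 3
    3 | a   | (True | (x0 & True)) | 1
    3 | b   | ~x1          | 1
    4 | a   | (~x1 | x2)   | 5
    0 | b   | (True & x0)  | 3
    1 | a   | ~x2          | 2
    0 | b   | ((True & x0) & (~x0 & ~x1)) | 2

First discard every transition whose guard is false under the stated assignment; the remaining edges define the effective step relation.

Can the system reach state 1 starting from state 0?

Answer: REACHABLE

Trace:
After dropping false guards: 6 live edges.
depth 0: {0}
depth 1: {3}  now seen {0,3}
depth 2: {1,5}  now seen {0,1,3,5}
depth 3: {4}  now seen {0,1,3,4,5}
R = {0,1,3,4,5}
trace reaching 1: b·b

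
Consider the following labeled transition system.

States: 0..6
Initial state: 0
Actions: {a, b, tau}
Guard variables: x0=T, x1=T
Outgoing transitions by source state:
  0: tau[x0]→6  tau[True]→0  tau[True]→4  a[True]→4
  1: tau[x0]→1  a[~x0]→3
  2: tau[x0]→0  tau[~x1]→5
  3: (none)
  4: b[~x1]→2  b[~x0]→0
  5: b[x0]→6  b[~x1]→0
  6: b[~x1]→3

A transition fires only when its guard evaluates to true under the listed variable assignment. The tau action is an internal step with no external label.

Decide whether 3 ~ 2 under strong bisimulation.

Compute ~ classes (split until stable):
  P[0] = {{0,1,2,3,4,5,6}}
  P[1] = {{0},{1,2},{3,4,6},{5}}
  P[2] = {{0},{1},{2},{3,4,6},{5}}
5 equivalence class(es) (converged in 3)
class of 3: {3,4,6}; class of 2: {2}

Answer: NOT BISIMILAR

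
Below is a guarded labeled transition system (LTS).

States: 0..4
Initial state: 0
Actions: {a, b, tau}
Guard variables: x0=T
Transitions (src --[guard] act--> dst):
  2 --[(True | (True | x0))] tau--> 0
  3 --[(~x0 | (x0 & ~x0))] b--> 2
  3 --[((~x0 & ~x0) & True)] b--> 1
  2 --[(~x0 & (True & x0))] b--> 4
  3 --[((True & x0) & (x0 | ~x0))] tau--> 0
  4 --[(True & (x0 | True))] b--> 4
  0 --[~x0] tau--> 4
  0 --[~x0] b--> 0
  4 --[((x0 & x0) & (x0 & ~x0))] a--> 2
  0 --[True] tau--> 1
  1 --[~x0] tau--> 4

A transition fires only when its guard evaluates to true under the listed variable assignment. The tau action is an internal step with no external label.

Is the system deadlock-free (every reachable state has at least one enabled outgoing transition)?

Reach set: {0,1}
  0: tau→1  [deg 1]
  1: ∅  [deadlock]
witness 1: tau

Answer: DEADLOCK at state 1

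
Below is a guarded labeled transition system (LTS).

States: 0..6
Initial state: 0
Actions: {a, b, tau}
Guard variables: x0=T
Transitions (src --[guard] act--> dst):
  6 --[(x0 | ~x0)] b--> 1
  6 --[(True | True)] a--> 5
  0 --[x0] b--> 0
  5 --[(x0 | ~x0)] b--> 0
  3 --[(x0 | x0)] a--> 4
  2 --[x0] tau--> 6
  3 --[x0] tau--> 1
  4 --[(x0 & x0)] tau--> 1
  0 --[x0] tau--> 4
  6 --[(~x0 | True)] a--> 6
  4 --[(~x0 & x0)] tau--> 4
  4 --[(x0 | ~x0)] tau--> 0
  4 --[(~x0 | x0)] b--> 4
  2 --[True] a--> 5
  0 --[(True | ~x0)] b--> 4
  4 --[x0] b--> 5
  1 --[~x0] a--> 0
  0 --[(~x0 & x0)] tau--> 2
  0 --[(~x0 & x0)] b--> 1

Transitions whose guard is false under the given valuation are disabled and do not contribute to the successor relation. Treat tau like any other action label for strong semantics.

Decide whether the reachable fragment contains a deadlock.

Reach set: {0,1,4,5}
  0: b→0  b→4  tau→4  [3 exit(s)]
  1: ∅  [deadlock]
  4: b→4  b→5  tau→0  tau→1  [4 exit(s)]
  5: b→0  [1 exit(s)]
trace reaching 1: b·tau

Answer: DEADLOCK at state 1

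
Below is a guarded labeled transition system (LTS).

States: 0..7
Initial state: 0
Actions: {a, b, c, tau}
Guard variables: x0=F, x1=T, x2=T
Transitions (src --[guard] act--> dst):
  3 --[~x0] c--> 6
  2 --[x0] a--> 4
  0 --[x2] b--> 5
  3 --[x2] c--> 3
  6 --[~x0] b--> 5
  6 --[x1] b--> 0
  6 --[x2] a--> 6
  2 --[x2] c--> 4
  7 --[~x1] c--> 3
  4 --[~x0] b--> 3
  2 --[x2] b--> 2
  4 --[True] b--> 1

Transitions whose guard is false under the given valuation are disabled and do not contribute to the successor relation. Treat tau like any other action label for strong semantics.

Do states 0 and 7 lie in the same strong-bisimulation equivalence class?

Refine partition for ~:
  π0 = {{0,1,2,3,4,5,6,7}}
  π1 = {{0,4},{1,5,7},{2},{3},{6}}
  π2 = {{0},{1,5,7},{2},{3},{4},{6}}
6 equivalence class(es) (converged in 3)
[0]={0}  [7]={1,5,7}

Answer: NOT BISIMILAR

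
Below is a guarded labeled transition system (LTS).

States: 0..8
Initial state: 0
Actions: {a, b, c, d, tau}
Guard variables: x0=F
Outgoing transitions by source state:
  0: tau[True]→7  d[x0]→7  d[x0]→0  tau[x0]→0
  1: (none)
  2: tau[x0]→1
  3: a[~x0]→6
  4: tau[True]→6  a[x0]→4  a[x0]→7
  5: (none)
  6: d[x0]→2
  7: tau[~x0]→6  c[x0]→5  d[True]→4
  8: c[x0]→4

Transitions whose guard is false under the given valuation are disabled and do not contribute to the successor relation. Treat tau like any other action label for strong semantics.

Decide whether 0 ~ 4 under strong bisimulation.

Answer: NOT BISIMILAR

Working:
Refine partition for ~:
  π0 = {{0,1,2,3,4,5,6,7,8}}
  π1 = {{0,4},{1,2,5,6,8},{3},{7}}
  π2 = {{0},{1,2,5,6,8},{3},{4},{7}}
5 equivalence class(es) (converged in 3)
0∈{0}, 4∈{4}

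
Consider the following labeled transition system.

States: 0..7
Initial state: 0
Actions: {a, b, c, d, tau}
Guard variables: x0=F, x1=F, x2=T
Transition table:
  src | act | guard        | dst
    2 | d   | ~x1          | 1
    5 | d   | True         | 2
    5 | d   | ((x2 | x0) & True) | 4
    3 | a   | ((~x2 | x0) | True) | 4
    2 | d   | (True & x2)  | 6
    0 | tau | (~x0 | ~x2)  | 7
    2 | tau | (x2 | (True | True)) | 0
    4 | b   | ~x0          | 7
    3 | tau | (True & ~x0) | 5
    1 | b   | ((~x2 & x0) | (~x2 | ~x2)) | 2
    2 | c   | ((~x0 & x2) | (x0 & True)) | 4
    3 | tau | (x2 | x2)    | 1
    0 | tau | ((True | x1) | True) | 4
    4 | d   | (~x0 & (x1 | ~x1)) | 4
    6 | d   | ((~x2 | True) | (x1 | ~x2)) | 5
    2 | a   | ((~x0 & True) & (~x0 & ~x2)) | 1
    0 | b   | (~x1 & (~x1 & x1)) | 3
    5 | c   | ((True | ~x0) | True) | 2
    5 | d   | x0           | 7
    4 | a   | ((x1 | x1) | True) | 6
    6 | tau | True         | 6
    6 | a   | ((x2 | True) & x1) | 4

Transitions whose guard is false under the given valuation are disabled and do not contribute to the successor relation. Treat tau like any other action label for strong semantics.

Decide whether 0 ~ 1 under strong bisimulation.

Answer: NOT BISIMILAR

Trace:
Compute ~ classes (split until stable):
  round 0: {{0,1,2,3,4,5,6,7}}
  round 1: {{0},{1,7},{2},{3},{4},{5},{6}}
Fixed point at round 2; 7 class(es).
class of 0: {0}; class of 1: {1,7}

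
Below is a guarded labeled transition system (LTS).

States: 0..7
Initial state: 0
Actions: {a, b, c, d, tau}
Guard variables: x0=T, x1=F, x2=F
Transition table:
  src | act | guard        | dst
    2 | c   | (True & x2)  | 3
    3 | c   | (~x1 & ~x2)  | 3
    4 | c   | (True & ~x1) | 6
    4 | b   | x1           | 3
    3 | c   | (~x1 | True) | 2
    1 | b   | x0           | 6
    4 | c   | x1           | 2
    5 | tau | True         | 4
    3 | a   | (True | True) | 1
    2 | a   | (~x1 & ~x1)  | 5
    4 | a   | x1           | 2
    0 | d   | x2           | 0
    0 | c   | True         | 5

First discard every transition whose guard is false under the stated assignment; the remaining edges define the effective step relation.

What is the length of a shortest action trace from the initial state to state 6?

Answer: 3

Working:
Layered search for 6:
  L0 = {0}
  L1 = {5}
  L2 = {4}
  L3 = {6}
6 enters at depth 3; path c·tau·c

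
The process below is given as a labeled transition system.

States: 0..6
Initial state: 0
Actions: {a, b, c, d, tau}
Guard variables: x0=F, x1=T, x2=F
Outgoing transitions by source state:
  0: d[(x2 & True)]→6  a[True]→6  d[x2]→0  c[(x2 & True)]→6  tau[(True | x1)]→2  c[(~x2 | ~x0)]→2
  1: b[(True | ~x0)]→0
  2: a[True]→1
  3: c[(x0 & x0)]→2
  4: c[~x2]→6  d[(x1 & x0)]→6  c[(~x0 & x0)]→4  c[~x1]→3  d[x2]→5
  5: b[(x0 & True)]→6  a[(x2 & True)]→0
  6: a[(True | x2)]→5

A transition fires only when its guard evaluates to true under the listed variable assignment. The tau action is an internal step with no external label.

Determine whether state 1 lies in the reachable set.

7 transition(s) survive guard evaluation.
Layer 0: {0}
Layer 1: {2,6}  cumulative {0,2,6}
Layer 2: {1,5}  cumulative {0,1,2,5,6}
Reachable = {0,1,2,5,6}
witness 1: tau·a

Answer: REACHABLE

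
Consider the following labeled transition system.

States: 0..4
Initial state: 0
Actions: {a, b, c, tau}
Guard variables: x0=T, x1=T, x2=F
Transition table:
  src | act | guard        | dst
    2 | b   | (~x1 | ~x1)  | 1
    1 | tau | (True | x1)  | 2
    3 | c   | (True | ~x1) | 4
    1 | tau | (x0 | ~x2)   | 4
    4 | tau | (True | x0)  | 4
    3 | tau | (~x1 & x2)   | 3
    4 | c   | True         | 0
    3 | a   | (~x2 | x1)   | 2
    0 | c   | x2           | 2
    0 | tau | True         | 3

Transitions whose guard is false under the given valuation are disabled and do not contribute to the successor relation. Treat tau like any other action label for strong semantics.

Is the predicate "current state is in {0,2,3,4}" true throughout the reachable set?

Allowed set {0,2,3,4}
Reachable = {0,2,3,4}
  0: safe
  2: safe
  3: safe
  4: safe

Answer: INVARIANT HOLDS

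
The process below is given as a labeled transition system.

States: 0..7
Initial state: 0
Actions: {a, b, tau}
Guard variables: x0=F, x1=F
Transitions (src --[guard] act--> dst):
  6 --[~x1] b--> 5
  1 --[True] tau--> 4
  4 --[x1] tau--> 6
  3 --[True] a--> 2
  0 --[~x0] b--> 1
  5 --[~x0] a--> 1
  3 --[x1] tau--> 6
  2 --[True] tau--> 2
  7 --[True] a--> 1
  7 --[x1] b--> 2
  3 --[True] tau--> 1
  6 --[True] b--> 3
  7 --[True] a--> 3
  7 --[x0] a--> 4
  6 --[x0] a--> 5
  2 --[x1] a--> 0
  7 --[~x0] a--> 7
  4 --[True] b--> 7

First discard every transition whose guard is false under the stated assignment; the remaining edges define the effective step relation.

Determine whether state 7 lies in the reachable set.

Guard filter leaves 12 enabled edge(s).
depth 0: {0}
depth 1: {1}  total {0,1}
depth 2: {4}  total {0,1,4}
depth 3: {7}  total {0,1,4,7}
depth 4: {3}  total {0,1,3,4,7}
depth 5: {2}  total {0,1,2,3,4,7}
Reach set: {0,1,2,3,4,7}
Path to 7: b·tau·b

Answer: REACHABLE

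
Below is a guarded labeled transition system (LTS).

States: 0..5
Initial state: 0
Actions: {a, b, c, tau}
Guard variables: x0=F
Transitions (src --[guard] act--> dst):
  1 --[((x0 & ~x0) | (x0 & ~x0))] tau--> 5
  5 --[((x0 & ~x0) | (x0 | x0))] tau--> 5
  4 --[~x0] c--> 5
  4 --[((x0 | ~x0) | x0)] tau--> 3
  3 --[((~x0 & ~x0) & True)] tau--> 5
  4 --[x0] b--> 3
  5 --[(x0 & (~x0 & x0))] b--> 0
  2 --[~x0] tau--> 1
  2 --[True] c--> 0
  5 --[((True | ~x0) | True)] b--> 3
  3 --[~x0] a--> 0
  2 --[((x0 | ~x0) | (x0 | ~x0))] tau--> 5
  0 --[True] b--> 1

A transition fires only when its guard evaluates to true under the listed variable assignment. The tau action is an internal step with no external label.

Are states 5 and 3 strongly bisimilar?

Answer: NOT BISIMILAR

Analysis:
Refine partition for ~:
  P[0] = {{0,1,2,3,4,5}}
  P[1] = {{0,5},{1},{2,4},{3}}
  P[2] = {{0},{1},{2},{3},{4},{5}}
6 equivalence class(es) (converged in 3)
5∈{5}, 3∈{3}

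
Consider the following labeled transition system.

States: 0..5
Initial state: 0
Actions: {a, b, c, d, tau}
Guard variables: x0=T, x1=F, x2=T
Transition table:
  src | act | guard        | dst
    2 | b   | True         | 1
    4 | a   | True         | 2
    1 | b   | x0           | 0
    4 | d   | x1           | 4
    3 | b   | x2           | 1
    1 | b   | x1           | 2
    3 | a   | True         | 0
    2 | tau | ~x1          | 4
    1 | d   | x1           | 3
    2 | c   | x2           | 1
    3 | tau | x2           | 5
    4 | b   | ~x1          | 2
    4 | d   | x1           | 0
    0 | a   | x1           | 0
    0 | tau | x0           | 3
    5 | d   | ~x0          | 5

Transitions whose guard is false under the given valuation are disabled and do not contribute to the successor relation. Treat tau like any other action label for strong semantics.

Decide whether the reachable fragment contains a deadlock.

Answer: DEADLOCK at state 5

Working:
Reachable = {0,1,3,5}
  0: tau→3  [1 exit(s)]
  1: b→0  [1 exit(s)]
  3: a→0  b→1  tau→5  [3 exit(s)]
  5: ∅  [STUCK]
witness 5: tau·tau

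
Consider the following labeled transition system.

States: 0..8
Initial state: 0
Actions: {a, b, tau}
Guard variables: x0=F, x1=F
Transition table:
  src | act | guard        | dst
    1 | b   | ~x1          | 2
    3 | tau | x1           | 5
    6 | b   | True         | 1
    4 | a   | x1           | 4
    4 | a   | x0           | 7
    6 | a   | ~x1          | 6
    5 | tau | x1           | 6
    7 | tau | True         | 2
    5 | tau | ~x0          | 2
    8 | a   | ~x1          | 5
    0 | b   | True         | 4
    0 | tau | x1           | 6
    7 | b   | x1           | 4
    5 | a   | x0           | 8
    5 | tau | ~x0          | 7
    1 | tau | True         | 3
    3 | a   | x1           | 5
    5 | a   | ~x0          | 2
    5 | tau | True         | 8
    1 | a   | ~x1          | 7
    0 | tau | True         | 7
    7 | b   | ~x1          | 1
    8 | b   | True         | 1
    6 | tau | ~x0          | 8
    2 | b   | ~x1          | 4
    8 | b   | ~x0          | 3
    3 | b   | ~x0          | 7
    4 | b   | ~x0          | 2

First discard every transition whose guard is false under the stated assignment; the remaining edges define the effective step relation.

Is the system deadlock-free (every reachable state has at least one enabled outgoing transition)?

Answer: DEADLOCK-FREE

Trace:
Reach set: {0,1,2,3,4,7}
  0: b→4  tau→7  [2 out]
  1: a→7  b→2  tau→3  [3 out]
  2: b→4  [1 out]
  3: b→7  [1 out]
  4: b→2  [1 out]
  7: b→1  tau→2  [2 out]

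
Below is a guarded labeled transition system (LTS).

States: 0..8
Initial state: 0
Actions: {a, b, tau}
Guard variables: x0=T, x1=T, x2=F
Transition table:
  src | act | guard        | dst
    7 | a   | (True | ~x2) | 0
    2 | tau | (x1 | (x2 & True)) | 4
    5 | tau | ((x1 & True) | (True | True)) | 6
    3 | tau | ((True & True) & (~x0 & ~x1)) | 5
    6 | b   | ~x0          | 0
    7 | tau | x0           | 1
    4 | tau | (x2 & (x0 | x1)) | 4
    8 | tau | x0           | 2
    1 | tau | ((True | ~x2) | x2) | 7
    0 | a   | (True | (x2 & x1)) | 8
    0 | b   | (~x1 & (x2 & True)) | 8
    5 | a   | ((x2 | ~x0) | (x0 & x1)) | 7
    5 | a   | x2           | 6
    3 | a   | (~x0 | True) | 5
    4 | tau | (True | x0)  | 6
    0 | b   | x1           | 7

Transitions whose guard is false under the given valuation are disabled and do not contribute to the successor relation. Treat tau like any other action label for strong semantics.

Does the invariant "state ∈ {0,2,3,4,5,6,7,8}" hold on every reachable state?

Allowed set {0,2,3,4,5,6,7,8}
Reach set: {0,1,2,4,6,7,8}
  0: ok
  1: outside
  2: ok
  4: ok
  6: ok
  7: ok
  8: ok
counterexample path to 1: b·tau

Answer: INVARIANT VIOLATED at state 1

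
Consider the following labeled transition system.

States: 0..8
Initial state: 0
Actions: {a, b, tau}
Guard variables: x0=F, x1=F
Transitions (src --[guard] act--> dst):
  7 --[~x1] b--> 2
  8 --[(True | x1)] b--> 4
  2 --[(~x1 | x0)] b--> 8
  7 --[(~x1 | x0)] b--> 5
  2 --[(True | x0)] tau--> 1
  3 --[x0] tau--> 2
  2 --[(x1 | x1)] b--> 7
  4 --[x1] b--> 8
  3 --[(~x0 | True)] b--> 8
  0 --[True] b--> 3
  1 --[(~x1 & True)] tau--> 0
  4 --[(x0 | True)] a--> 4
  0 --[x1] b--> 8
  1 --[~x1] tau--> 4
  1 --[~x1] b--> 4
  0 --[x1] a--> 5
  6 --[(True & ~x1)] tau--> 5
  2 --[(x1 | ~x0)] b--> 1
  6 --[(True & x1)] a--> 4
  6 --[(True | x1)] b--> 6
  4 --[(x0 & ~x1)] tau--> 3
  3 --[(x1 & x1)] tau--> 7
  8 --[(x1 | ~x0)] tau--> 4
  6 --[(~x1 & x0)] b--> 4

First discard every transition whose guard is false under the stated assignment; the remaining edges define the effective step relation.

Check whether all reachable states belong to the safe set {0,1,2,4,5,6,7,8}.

Safe = {0,1,2,4,5,6,7,8}
Reach set: {0,3,4,8}
  0: safe
  3: VIOLATES
  4: safe
  8: safe
reach 3 via b — violates

Answer: INVARIANT VIOLATED at state 3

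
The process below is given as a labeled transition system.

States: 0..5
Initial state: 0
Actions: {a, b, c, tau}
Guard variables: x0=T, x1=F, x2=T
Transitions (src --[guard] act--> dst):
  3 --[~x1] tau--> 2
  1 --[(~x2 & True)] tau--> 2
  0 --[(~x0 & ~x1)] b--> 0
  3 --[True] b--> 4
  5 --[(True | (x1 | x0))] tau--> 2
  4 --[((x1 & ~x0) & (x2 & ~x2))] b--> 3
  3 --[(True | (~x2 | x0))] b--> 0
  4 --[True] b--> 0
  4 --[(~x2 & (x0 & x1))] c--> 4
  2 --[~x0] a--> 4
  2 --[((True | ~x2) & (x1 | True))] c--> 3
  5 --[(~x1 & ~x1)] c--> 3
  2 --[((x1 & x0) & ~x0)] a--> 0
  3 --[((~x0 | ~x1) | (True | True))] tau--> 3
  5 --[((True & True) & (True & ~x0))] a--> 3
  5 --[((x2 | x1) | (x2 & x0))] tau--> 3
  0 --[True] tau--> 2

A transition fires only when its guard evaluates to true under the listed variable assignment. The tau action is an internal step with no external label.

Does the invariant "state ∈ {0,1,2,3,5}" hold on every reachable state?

Answer: INVARIANT VIOLATED at state 4

Working:
Safe = {0,1,2,3,5}
Reachable = {0,2,3,4}
  0: ok
  2: ok
  3: ok
  4: VIOLATES
counterexample path to 4: tau·c·b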